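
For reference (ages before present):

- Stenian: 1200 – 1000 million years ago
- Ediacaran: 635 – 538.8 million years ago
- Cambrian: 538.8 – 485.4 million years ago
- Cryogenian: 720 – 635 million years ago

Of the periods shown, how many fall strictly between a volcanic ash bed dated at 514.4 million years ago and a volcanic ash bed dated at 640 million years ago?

640 Ma sits inside the Cryogenian (720–635) and 514.4 Ma inside the Cambrian (538.8–485.4); neither of those is wholly between the two dates.
The listed periods lying completely between them are Ediacaran — 1 in all.

1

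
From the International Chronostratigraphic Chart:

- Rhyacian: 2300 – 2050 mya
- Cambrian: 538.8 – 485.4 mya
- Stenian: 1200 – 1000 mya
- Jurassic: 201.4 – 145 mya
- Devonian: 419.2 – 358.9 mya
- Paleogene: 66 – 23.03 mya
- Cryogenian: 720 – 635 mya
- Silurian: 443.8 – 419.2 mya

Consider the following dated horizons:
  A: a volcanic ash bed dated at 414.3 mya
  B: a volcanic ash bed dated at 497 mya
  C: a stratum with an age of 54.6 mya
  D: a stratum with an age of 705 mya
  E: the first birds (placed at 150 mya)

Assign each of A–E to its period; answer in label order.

A: 414.3 Ma lies in 419.2–358.9 Ma, so Devonian.
B: 497 Ma lies in 538.8–485.4 Ma, so Cambrian.
C: 54.6 Ma lies in 66–23.03 Ma, so Paleogene.
D: 705 Ma lies in 720–635 Ma, so Cryogenian.
E: 150 Ma lies in 201.4–145 Ma, so Jurassic.

A — Devonian; B — Cambrian; C — Paleogene; D — Cryogenian; E — Jurassic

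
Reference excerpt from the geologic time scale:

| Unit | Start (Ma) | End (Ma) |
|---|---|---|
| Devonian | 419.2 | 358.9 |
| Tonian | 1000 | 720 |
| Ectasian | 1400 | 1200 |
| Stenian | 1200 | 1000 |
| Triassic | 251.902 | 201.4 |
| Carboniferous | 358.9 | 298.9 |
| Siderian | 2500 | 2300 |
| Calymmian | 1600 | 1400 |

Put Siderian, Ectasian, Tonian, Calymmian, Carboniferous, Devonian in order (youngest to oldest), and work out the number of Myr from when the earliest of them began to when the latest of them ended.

Carboniferous → Devonian → Tonian → Ectasian → Calymmian → Siderian; total span 2201.1 Myr

Start ages (Ma): Siderian 2500, Calymmian 1600, Ectasian 1400, Tonian 1000, Devonian 419.2, Carboniferous 358.9.
Ordered youngest to oldest: Carboniferous, Devonian, Tonian, Ectasian, Calymmian, Siderian.
Span = 2500 − 298.9 = 2201.1 Myr.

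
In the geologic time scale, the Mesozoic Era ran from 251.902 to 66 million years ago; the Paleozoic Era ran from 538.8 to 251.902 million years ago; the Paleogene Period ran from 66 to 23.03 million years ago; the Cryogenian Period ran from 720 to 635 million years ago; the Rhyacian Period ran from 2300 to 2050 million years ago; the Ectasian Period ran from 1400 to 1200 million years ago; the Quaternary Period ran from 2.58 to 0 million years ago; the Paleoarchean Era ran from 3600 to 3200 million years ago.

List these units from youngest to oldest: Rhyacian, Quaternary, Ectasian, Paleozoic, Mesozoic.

The oldest of these is Rhyacian (starts 2300 Ma) and the youngest is Quaternary (ends 0 Ma).
In between, by decreasing start age: Ectasian (1400), Paleozoic (538.8), Mesozoic (251.902).
Listing youngest first means reversing that sequence.

Quaternary, Mesozoic, Paleozoic, Ectasian, Rhyacian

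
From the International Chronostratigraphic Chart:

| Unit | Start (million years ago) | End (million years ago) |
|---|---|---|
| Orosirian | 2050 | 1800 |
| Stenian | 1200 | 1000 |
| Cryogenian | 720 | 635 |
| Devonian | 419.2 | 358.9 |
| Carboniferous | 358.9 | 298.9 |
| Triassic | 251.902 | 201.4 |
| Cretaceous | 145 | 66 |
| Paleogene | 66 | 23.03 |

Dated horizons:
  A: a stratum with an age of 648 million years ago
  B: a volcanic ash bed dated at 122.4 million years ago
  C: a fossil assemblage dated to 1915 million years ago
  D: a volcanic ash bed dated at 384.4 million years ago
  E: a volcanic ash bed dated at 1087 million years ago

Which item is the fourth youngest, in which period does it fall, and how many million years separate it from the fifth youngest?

Smaller Ma means younger, so youngest first: B 122.4 < D 384.4 < A 648 < E 1087 < C 1915.
Counting 4 along gives E (1087 Ma); the excerpt puts that inside the Stenian, 1200–1000 Ma.
Next in line is C (1915 Ma), and 1915 − 1087 = 828 Myr.

E, in the Stenian; 828 million years to C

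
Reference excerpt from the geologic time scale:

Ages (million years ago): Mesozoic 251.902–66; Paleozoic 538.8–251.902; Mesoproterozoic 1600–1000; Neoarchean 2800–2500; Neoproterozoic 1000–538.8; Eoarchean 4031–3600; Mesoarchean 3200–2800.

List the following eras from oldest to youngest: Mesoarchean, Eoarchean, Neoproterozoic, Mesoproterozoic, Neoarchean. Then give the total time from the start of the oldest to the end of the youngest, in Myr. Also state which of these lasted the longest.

Eoarchean, Mesoarchean, Neoarchean, Mesoproterozoic, Neoproterozoic; total span 3492.2 Myr; longest is Mesoproterozoic

Start ages (Ma): Eoarchean 4031, Mesoarchean 3200, Neoarchean 2800, Mesoproterozoic 1600, Neoproterozoic 1000.
Ordered oldest to youngest: Eoarchean, Mesoarchean, Neoarchean, Mesoproterozoic, Neoproterozoic.
Span = 4031 − 538.8 = 3492.2 Myr.
Durations: Neoproterozoic 461.2, Eoarchean 431, Mesoproterozoic 600, Mesoarchean 400, Neoarchean 300 → longest is Mesoproterozoic (600 Myr).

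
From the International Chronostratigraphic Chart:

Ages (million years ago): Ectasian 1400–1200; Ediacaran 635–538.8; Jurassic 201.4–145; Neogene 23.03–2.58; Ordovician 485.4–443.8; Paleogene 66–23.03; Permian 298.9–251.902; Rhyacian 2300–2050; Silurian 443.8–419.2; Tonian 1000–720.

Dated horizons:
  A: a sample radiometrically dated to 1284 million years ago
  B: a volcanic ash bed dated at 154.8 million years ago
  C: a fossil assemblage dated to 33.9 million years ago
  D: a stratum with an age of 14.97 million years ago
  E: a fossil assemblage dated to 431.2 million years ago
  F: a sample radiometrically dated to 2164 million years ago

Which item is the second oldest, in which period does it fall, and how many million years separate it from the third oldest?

Sorted oldest-first by Ma: F (2164), A (1284), E (431.2), B (154.8), C (33.9), D (14.97).
The second oldest is A at 1284 Ma, which lies in 1400–1200 Ma: the Ectasian.
The third oldest is E at 431.2 Ma; separation = |1284 − 431.2| = 852.8 Myr.

A, in the Ectasian; 852.8 million years to E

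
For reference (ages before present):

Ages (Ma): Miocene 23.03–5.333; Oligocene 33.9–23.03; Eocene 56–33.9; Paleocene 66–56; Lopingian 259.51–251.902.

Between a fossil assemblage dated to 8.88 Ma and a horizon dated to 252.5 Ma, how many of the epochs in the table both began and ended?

3

The older date is 252.5 Ma and the younger is 8.88 Ma.
Epochs with start < 252.5 and end > 8.88 Ma: Paleocene (66–56), Eocene (56–33.9), Oligocene (33.9–23.03).
That is 3 complete epochs.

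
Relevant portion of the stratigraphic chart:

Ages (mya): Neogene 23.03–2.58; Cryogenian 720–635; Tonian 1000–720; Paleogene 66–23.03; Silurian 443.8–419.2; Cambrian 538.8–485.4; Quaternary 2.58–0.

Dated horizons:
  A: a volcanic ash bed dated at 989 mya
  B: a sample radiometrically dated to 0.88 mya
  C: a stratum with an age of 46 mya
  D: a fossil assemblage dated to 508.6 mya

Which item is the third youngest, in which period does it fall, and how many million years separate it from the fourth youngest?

Sorted youngest-first by Ma: B (0.88), C (46), D (508.6), A (989).
The third youngest is D at 508.6 Ma, which lies in 538.8–485.4 Ma: the Cambrian.
The fourth youngest is A at 989 Ma; separation = |508.6 − 989| = 480.4 Myr.

D, in the Cambrian; 480.4 million years to A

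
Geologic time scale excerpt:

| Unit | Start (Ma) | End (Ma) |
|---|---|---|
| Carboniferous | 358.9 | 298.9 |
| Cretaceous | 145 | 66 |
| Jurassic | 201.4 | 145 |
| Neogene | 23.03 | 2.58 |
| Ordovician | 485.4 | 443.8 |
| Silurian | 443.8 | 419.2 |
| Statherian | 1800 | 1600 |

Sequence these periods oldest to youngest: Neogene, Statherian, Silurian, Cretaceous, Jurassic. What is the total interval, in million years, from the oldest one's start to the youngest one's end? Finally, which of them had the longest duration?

Statherian, Silurian, Jurassic, Cretaceous, Neogene; total span 1797.42 Myr; longest is Statherian

From the excerpt: Neogene 23.03–2.58; Statherian 1800–1600; Silurian 443.8–419.2; Cretaceous 145–66; Jurassic 201.4–145 (Ma).
Larger Ma is earlier, so the oldest is Statherian and the youngest is Neogene; oldest to youngest: Statherian, Silurian, Jurassic, Cretaceous, Neogene.
Oldest start 1800 minus youngest end 2.58 gives 1797.42 Myr overall.
Individual lengths (start − end): Silurian 24.6; Jurassic 56.4; Statherian 200; Neogene 20.45; Cretaceous 79. The largest is Statherian at 200 Myr.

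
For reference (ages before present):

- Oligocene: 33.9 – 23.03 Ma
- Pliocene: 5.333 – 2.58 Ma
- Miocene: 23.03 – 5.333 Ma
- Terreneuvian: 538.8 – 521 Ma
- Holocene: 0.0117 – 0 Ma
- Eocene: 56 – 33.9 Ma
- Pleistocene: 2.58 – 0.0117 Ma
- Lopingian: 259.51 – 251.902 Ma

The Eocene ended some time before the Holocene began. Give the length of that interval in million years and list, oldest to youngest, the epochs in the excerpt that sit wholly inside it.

33.8883 million years; Oligocene, Miocene, Pliocene, Pleistocene

End of Eocene = 33.9 Ma; start of Holocene = 0.0117 Ma.
Gap = 33.9 − 0.0117 = 33.8883 Myr.
Epochs wholly inside 33.9–0.0117 Ma: Oligocene (33.9–23.03), Miocene (23.03–5.333), Pliocene (5.333–2.58), Pleistocene (2.58–0.0117).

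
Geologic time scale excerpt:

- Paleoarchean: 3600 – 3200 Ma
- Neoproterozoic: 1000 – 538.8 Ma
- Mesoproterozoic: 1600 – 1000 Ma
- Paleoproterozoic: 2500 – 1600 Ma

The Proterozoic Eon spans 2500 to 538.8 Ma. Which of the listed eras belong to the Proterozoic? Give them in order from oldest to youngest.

Eras with both bounds inside 2500–538.8 Ma: Paleoproterozoic (2500–1600), Mesoproterozoic (1600–1000), Neoproterozoic (1000–538.8).

Paleoproterozoic, Mesoproterozoic, Neoproterozoic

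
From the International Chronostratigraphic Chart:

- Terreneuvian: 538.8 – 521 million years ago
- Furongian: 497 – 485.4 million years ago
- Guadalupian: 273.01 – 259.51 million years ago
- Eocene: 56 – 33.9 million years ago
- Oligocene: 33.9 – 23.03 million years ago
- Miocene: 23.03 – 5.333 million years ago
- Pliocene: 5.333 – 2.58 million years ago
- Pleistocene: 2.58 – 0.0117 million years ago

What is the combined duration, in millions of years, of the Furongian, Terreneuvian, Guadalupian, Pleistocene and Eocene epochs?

67.5683 million years

Each duration: Furongian = 11.6; Terreneuvian = 17.8; Guadalupian = 13.5; Pleistocene = 2.5683; Eocene = 22.1.
Sum: 11.6 + 17.8 + 13.5 + 2.5683 + 22.1 = 67.5683 Myr.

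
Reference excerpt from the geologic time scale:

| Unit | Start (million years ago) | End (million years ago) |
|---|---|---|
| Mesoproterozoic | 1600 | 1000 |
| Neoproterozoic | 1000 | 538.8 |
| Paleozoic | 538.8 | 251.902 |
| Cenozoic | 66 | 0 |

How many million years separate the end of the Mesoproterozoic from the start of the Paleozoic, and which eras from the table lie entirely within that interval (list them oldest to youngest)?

The Mesoproterozoic closes at 1000 Ma and the Paleozoic opens at 538.8 Ma, so the interval is 1000 − 538.8 = 461.2 Myr.
An era fits inside if it starts at or after 1000 Ma and ends at or before 538.8 Ma; oldest first that gives Neoproterozoic.

461.2 million years; Neoproterozoic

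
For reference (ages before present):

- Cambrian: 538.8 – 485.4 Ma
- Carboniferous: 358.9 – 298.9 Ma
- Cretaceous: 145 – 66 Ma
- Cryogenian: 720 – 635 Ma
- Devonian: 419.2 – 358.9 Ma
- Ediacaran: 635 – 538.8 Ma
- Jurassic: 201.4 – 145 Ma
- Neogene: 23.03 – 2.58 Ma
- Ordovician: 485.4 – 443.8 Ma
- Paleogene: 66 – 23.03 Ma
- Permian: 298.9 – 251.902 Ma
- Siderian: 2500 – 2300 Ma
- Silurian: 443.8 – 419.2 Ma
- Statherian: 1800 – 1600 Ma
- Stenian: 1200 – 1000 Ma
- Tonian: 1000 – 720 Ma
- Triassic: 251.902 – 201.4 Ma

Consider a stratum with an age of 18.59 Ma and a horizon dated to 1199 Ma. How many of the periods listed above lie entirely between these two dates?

The older date is 1199 Ma and the younger is 18.59 Ma.
Periods with start < 1199 and end > 18.59 Ma: Tonian (1000–720), Cryogenian (720–635), Ediacaran (635–538.8), Cambrian (538.8–485.4), Ordovician (485.4–443.8), Silurian (443.8–419.2), Devonian (419.2–358.9), Carboniferous (358.9–298.9), Permian (298.9–251.902), Triassic (251.902–201.4), Jurassic (201.4–145), Cretaceous (145–66), Paleogene (66–23.03).
That is 13 complete periods.

13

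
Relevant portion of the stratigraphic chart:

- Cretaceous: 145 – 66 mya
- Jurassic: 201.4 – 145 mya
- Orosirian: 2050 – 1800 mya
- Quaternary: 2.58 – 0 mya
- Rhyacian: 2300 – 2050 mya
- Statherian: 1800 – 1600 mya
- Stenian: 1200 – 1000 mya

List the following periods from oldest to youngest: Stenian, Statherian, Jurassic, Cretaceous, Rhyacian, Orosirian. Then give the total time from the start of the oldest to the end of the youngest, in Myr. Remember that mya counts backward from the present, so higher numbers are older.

Start ages (Ma): Rhyacian 2300, Orosirian 2050, Statherian 1800, Stenian 1200, Jurassic 201.4, Cretaceous 145.
Ordered oldest to youngest: Rhyacian, Orosirian, Statherian, Stenian, Jurassic, Cretaceous.
Span = 2300 − 66 = 2234 Myr.

Rhyacian, Orosirian, Statherian, Stenian, Jurassic, Cretaceous; total span 2234 Myr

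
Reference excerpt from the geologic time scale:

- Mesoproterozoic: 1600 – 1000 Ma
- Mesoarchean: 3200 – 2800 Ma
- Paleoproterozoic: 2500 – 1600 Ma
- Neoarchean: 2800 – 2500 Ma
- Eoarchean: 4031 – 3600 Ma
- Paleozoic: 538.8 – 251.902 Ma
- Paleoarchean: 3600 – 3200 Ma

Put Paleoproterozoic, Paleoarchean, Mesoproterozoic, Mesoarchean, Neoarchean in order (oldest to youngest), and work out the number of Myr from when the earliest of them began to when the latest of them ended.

Paleoarchean → Mesoarchean → Neoarchean → Paleoproterozoic → Mesoproterozoic; total span 2600 Myr

Start ages (Ma): Paleoarchean 3600, Mesoarchean 3200, Neoarchean 2800, Paleoproterozoic 2500, Mesoproterozoic 1600.
Ordered oldest to youngest: Paleoarchean, Mesoarchean, Neoarchean, Paleoproterozoic, Mesoproterozoic.
Span = 3600 − 1000 = 2600 Myr.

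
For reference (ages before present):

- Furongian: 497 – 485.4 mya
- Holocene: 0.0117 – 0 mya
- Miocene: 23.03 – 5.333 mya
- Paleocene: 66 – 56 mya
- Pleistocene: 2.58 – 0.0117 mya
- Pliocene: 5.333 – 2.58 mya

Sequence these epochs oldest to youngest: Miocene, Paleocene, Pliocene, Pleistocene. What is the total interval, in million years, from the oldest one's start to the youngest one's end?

Paleocene → Miocene → Pliocene → Pleistocene; total span 65.9883 Myr

Start ages (Ma): Paleocene 66, Miocene 23.03, Pliocene 5.333, Pleistocene 2.58.
Ordered oldest to youngest: Paleocene, Miocene, Pliocene, Pleistocene.
Span = 66 − 0.0117 = 65.9883 Myr.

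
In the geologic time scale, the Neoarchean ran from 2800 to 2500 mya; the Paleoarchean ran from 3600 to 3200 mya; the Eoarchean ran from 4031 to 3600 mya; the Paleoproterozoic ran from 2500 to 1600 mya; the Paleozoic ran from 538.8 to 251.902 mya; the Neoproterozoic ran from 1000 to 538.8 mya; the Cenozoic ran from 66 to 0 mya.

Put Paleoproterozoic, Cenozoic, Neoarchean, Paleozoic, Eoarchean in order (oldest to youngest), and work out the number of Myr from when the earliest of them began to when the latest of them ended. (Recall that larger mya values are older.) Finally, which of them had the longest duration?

Eoarchean → Neoarchean → Paleoproterozoic → Paleozoic → Cenozoic; total span 4031 Myr; longest is Paleoproterozoic

Start ages (Ma): Eoarchean 4031, Neoarchean 2800, Paleoproterozoic 2500, Paleozoic 538.8, Cenozoic 66.
Ordered oldest to youngest: Eoarchean, Neoarchean, Paleoproterozoic, Paleozoic, Cenozoic.
Span = 4031 − 0 = 4031 Myr.
Durations: Paleozoic 286.898, Eoarchean 431, Paleoproterozoic 900, Cenozoic 66, Neoarchean 300 → longest is Paleoproterozoic (900 Myr).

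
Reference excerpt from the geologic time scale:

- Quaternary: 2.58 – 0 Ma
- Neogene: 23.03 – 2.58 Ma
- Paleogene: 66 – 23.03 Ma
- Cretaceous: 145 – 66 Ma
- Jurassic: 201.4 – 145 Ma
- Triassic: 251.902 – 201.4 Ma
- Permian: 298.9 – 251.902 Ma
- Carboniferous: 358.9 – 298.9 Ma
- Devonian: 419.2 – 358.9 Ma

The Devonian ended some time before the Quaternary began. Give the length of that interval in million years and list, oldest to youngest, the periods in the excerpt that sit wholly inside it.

356.32 million years; Carboniferous, Permian, Triassic, Jurassic, Cretaceous, Paleogene, Neogene

End of Devonian = 358.9 Ma; start of Quaternary = 2.58 Ma.
Gap = 358.9 − 2.58 = 356.32 Myr.
Periods wholly inside 358.9–2.58 Ma: Carboniferous (358.9–298.9), Permian (298.9–251.902), Triassic (251.902–201.4), Jurassic (201.4–145), Cretaceous (145–66), Paleogene (66–23.03), Neogene (23.03–2.58).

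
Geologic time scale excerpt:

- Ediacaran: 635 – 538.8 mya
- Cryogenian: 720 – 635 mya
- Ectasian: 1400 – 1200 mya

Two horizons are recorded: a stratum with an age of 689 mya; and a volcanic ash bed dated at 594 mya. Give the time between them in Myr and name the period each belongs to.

Elapsed time: 689 − 594 = 95 Myr.
689 Ma lies within 720–635 Ma: Cryogenian.
594 Ma lies within 635–538.8 Ma: Ediacaran.

95 million years apart; the first in the Cryogenian, the second in the Ediacaran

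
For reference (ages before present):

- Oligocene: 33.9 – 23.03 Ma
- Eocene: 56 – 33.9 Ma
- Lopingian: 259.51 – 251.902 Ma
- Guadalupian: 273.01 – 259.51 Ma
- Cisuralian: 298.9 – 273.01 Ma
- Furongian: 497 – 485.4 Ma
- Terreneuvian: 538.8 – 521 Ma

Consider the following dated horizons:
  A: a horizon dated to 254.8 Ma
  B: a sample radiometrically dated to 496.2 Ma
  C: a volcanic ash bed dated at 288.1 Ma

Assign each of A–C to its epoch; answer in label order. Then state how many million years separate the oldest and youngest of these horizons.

A — Lopingian; B — Furongian; C — Cisuralian; span 241.4 million years

A: 254.8 Ma lies in 259.51–251.902 Ma, so Lopingian.
B: 496.2 Ma lies in 497–485.4 Ma, so Furongian.
C: 288.1 Ma lies in 298.9–273.01 Ma, so Cisuralian.
Oldest = 496.2 Ma, youngest = 254.8 Ma → span 241.4 Myr.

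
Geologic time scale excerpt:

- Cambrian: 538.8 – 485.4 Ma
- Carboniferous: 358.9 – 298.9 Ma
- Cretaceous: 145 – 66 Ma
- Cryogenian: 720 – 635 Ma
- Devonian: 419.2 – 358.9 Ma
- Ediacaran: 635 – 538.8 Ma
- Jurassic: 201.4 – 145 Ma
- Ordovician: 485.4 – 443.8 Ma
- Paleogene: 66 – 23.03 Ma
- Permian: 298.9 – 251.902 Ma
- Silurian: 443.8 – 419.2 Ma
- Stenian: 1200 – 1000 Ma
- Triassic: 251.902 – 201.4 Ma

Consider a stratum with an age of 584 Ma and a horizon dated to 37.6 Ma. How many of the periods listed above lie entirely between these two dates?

The older date is 584 Ma and the younger is 37.6 Ma.
Periods with start < 584 and end > 37.6 Ma: Cambrian (538.8–485.4), Ordovician (485.4–443.8), Silurian (443.8–419.2), Devonian (419.2–358.9), Carboniferous (358.9–298.9), Permian (298.9–251.902), Triassic (251.902–201.4), Jurassic (201.4–145), Cretaceous (145–66).
That is 9 complete periods.

9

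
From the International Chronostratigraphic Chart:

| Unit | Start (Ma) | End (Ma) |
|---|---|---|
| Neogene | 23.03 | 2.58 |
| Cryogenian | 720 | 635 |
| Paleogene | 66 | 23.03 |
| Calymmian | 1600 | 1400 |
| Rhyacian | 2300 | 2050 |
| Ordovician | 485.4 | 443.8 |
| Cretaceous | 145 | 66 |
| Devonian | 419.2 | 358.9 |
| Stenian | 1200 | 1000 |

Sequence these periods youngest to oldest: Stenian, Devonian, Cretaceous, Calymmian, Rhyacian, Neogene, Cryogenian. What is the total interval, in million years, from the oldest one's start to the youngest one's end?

Neogene, Cretaceous, Devonian, Cryogenian, Stenian, Calymmian, Rhyacian; total span 2297.42 Myr

Start ages (Ma): Rhyacian 2300, Calymmian 1600, Stenian 1200, Cryogenian 720, Devonian 419.2, Cretaceous 145, Neogene 23.03.
Ordered youngest to oldest: Neogene, Cretaceous, Devonian, Cryogenian, Stenian, Calymmian, Rhyacian.
Span = 2300 − 2.58 = 2297.42 Myr.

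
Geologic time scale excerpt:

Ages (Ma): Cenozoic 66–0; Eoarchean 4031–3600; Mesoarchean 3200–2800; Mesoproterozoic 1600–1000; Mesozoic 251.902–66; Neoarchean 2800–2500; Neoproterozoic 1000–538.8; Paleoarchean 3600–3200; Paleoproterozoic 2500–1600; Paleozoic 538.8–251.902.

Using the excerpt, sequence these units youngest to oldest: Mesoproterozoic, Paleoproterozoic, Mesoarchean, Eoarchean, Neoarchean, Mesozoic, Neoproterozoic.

The oldest of these is Eoarchean (starts 4031 Ma) and the youngest is Mesozoic (ends 66 Ma).
In between, by decreasing start age: Mesoarchean (3200), Neoarchean (2800), Paleoproterozoic (2500), Mesoproterozoic (1600), Neoproterozoic (1000).
Listing youngest first means reversing that sequence.

Mesozoic, Neoproterozoic, Mesoproterozoic, Paleoproterozoic, Neoarchean, Mesoarchean, Eoarchean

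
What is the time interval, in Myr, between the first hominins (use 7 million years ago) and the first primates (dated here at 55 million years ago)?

55 − 7 = 48 million years.

48 million years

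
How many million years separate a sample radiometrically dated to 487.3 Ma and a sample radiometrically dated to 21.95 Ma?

487.3 − 21.95 = 465.35 million years.

465.35 million years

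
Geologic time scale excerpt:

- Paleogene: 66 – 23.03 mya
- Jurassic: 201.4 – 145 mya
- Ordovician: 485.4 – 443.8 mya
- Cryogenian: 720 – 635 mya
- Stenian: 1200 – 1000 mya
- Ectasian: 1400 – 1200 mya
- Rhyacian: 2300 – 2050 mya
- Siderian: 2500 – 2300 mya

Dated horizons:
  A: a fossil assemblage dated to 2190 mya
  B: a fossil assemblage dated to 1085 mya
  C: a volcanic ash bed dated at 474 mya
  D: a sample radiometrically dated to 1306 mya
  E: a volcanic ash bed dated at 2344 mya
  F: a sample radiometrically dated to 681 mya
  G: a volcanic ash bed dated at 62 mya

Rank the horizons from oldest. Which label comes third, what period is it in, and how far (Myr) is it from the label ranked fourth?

Larger Ma means older, so oldest first: E 2344 > A 2190 > D 1306 > B 1085 > F 681 > C 474 > G 62.
Counting 3 along gives D (1306 Ma); the excerpt puts that inside the Ectasian, 1400–1200 Ma.
Next in line is B (1085 Ma), and 1306 − 1085 = 221 Myr.

D, in the Ectasian; 221 million years to B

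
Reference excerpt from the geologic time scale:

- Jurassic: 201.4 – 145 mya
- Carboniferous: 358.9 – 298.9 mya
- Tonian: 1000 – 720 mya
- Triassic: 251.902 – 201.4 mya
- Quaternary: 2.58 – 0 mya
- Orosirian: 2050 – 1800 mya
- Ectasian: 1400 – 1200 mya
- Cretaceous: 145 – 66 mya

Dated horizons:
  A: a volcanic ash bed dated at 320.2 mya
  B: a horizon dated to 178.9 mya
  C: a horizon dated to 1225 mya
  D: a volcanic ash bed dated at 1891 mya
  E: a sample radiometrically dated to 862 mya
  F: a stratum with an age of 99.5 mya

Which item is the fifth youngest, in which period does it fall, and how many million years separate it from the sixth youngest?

C, in the Ectasian; 666 million years to D

Sorted youngest-first by Ma: F (99.5), B (178.9), A (320.2), E (862), C (1225), D (1891).
The fifth youngest is C at 1225 Ma, which lies in 1400–1200 Ma: the Ectasian.
The sixth youngest is D at 1891 Ma; separation = |1225 − 1891| = 666 Myr.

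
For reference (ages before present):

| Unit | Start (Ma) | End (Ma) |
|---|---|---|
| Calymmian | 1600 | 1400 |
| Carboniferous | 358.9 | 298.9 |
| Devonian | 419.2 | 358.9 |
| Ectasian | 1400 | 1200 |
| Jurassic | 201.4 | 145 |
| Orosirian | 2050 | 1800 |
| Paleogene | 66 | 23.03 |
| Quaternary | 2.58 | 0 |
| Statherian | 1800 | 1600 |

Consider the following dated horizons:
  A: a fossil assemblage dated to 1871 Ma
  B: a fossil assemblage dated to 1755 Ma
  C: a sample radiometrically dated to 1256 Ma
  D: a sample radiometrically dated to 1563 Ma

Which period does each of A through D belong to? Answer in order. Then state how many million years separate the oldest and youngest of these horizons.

A — Orosirian; B — Statherian; C — Ectasian; D — Calymmian; span 615 million years

Match each age against the start–end ranges in the excerpt: A = 1871 Ma → Orosirian (2050–1800); B = 1755 Ma → Statherian (1800–1600); C = 1256 Ma → Ectasian (1400–1200); D = 1563 Ma → Calymmian (1600–1400).
The largest age is 1871 Ma and the smallest is 1256 Ma; their difference is 615 Myr.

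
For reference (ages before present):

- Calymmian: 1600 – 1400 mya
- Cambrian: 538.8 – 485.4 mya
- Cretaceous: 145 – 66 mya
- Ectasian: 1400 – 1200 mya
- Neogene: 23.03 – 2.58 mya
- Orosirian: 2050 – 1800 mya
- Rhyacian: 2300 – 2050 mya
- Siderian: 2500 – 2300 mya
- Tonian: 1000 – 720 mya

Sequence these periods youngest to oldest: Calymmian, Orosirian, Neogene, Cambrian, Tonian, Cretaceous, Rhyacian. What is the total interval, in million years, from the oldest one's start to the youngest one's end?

From the excerpt: Calymmian 1600–1400; Orosirian 2050–1800; Neogene 23.03–2.58; Cambrian 538.8–485.4; Tonian 1000–720; Cretaceous 145–66; Rhyacian 2300–2050 (Ma).
Larger Ma is earlier, so the oldest is Rhyacian and the youngest is Neogene; youngest to oldest: Neogene, Cretaceous, Cambrian, Tonian, Calymmian, Orosirian, Rhyacian.
Oldest start 2300 minus youngest end 2.58 gives 2297.42 Myr overall.

Neogene, Cretaceous, Cambrian, Tonian, Calymmian, Orosirian, Rhyacian; total span 2297.42 Myr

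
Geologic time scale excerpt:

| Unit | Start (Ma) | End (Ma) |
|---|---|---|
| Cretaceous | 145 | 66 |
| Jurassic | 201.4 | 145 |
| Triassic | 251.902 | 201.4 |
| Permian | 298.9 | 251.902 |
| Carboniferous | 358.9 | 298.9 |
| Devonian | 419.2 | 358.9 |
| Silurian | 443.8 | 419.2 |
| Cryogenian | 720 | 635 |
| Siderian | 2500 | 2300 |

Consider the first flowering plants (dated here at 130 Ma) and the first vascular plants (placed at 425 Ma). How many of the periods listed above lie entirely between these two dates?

5

425 Ma sits inside the Silurian (443.8–419.2) and 130 Ma inside the Cretaceous (145–66); neither of those is wholly between the two dates.
The listed periods lying completely between them are Devonian, Carboniferous, Permian, Triassic, Jurassic — 5 in all.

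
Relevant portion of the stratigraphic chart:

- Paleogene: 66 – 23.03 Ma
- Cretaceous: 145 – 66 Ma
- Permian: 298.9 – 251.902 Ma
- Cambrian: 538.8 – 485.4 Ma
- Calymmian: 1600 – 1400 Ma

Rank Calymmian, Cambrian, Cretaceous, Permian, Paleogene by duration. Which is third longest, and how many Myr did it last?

Durations: Calymmian 200; Cambrian 53.4; Cretaceous 79; Permian 46.998; Paleogene 42.97 Myr.
Sorted longest-first: Calymmian (200), Cretaceous (79), Cambrian (53.4), Permian (46.998), Paleogene (42.97).
The third longest is Cambrian at 53.4 Myr.

Cambrian, 53.4 million years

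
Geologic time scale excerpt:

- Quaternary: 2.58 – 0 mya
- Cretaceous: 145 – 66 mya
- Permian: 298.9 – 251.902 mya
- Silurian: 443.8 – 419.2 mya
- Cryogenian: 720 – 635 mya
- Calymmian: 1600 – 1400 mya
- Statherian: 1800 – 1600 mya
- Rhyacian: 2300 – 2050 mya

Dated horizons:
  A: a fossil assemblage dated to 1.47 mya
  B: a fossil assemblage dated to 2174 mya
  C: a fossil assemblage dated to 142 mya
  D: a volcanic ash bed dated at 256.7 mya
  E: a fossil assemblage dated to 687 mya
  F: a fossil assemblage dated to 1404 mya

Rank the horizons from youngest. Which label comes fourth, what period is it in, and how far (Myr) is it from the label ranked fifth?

E, in the Cryogenian; 717 million years to F

Smaller Ma means younger, so youngest first: A 1.47 < C 142 < D 256.7 < E 687 < F 1404 < B 2174.
Counting 4 along gives E (687 Ma); the excerpt puts that inside the Cryogenian, 720–635 Ma.
Next in line is F (1404 Ma), and 1404 − 687 = 717 Myr.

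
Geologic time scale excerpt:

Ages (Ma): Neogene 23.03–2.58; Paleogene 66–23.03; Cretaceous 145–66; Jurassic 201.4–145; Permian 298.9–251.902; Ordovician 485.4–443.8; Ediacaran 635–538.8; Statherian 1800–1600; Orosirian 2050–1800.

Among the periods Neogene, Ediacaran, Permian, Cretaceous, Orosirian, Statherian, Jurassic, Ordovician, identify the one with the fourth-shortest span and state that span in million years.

Durations: Neogene 20.45; Ediacaran 96.2; Permian 46.998; Cretaceous 79; Orosirian 250; Statherian 200; Jurassic 56.4; Ordovician 41.6 Myr.
Sorted shortest-first: Neogene (20.45), Ordovician (41.6), Permian (46.998), Jurassic (56.4), Cretaceous (79), Ediacaran (96.2), Statherian (200), Orosirian (250).
The fourth shortest is Jurassic at 56.4 Myr.

Jurassic, 56.4 million years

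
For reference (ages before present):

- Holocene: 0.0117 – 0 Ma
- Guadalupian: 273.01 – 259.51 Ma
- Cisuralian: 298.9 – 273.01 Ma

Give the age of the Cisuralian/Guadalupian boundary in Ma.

273.01 Ma

The Cisuralian ends and the Guadalupian begins at 273.01 Ma.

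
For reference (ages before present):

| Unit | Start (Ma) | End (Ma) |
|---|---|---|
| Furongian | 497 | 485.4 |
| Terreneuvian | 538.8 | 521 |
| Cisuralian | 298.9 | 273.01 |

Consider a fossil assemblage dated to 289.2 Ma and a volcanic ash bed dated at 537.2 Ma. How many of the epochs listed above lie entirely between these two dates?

1

537.2 Ma sits inside the Terreneuvian (538.8–521) and 289.2 Ma inside the Cisuralian (298.9–273.01); neither of those is wholly between the two dates.
The listed epochs lying completely between them are Furongian — 1 in all.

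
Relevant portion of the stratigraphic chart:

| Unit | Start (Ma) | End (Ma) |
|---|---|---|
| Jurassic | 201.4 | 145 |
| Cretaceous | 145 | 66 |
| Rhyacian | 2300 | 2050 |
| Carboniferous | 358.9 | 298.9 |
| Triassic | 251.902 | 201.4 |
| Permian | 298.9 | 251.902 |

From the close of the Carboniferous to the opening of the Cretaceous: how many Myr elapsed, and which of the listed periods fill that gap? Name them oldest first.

The Carboniferous closes at 298.9 Ma and the Cretaceous opens at 145 Ma, so the interval is 298.9 − 145 = 153.9 Myr.
A period fits inside if it starts at or after 298.9 Ma and ends at or before 145 Ma; oldest first that gives Permian, Triassic, Jurassic.

153.9 million years; Permian, Triassic, Jurassic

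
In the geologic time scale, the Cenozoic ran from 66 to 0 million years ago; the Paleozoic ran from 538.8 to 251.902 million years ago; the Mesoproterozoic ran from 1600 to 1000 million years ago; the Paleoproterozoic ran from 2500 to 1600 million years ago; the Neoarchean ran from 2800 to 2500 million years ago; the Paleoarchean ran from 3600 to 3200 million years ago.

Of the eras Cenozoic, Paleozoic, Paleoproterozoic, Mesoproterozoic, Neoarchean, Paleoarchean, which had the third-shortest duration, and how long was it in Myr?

Start − end for each: Cenozoic 66 − 0 = 66; Paleozoic 538.8 − 251.902 = 286.898; Paleoproterozoic 2500 − 1600 = 900; Mesoproterozoic 1600 − 1000 = 600; Neoarchean 2800 − 2500 = 300; Paleoarchean 3600 − 3200 = 400.
Ranking these from shortest: Cenozoic < Paleozoic < Neoarchean < Paleoarchean < Mesoproterozoic < Paleoproterozoic.
Position 3 in that ranking is Neoarchean, which lasted 300 Myr.

Neoarchean, 300 million years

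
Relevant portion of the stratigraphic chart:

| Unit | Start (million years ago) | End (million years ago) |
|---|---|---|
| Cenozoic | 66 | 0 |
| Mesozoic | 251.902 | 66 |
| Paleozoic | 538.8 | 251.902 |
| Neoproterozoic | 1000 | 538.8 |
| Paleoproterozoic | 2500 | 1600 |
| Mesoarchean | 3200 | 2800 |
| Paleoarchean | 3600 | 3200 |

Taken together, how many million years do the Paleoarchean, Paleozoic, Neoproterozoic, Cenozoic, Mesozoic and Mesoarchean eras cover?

1800 million years

Each duration: Paleoarchean = 400; Paleozoic = 286.898; Neoproterozoic = 461.2; Cenozoic = 66; Mesozoic = 185.902; Mesoarchean = 400.
Sum: 400 + 286.898 + 461.2 + 66 + 185.902 + 400 = 1800 Myr.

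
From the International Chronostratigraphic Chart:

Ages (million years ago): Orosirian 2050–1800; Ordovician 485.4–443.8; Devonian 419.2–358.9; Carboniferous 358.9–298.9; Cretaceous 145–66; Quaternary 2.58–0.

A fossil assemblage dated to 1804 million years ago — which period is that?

Orosirian

1804 Ma lies between 2050 and 1800 Ma, so it falls in the Orosirian.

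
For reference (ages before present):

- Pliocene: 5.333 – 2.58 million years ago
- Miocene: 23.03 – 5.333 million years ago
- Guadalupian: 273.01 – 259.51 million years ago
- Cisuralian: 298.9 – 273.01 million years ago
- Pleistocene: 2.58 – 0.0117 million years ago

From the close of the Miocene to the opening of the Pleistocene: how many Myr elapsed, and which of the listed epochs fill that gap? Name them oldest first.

2.753 million years; Pliocene

The Miocene closes at 5.333 Ma and the Pleistocene opens at 2.58 Ma, so the interval is 5.333 − 2.58 = 2.753 Myr.
An epoch fits inside if it starts at or after 5.333 Ma and ends at or before 2.58 Ma; oldest first that gives Pliocene.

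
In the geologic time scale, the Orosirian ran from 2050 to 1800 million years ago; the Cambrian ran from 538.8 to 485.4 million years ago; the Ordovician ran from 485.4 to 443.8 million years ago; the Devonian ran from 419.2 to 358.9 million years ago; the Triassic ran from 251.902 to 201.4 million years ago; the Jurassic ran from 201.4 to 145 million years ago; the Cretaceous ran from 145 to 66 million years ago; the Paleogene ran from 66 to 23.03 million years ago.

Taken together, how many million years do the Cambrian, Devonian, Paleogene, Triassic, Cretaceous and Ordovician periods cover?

327.772 million years

Duration is start − end for each: (538.8 − 485.4) + (419.2 − 358.9) + (66 − 23.03) + (251.902 − 201.4) + (145 − 66) + (485.4 − 443.8).
That is 53.4 + 60.3 + 42.97 + 50.502 + 79 + 41.6, which totals 327.772 million years.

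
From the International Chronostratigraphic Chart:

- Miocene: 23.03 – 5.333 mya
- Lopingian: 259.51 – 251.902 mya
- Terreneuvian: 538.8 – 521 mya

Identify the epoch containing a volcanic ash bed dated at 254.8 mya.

254.8 Ma lies between 259.51 and 251.902 Ma, so it falls in the Lopingian.

Lopingian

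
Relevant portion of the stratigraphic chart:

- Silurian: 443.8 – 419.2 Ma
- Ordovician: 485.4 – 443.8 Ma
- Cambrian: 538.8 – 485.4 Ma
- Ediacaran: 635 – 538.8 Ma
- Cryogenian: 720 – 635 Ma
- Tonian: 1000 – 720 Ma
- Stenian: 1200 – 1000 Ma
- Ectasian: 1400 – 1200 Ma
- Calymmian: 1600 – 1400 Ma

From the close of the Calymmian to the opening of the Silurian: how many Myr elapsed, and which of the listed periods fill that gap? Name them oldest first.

The Calymmian closes at 1400 Ma and the Silurian opens at 443.8 Ma, so the interval is 1400 − 443.8 = 956.2 Myr.
A period fits inside if it starts at or after 1400 Ma and ends at or before 443.8 Ma; oldest first that gives Ectasian, Stenian, Tonian, Cryogenian, Ediacaran, Cambrian, Ordovician.

956.2 million years; Ectasian, Stenian, Tonian, Cryogenian, Ediacaran, Cambrian, Ordovician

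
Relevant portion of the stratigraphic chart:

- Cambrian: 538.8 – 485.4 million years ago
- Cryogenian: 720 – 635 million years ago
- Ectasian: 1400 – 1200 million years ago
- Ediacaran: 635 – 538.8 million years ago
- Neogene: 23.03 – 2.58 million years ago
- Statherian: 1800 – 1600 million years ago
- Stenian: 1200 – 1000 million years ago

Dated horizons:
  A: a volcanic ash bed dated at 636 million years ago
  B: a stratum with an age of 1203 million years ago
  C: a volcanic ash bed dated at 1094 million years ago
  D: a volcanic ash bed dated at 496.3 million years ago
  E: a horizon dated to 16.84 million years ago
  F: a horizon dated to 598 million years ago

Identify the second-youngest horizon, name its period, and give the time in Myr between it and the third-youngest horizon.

Smaller Ma means younger, so youngest first: E 16.84 < D 496.3 < F 598 < A 636 < C 1094 < B 1203.
Counting 2 along gives D (496.3 Ma); the excerpt puts that inside the Cambrian, 538.8–485.4 Ma.
Next in line is F (598 Ma), and 598 − 496.3 = 101.7 Myr.

D, in the Cambrian; 101.7 million years to F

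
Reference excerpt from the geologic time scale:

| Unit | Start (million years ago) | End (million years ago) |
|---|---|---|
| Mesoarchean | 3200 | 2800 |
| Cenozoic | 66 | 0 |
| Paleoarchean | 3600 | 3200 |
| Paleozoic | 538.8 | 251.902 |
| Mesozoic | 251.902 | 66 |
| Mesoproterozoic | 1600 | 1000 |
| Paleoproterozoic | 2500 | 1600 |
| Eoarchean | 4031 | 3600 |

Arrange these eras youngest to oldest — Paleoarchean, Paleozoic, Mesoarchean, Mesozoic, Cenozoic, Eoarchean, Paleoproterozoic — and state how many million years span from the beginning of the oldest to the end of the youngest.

Start ages (Ma): Eoarchean 4031, Paleoarchean 3600, Mesoarchean 3200, Paleoproterozoic 2500, Paleozoic 538.8, Mesozoic 251.902, Cenozoic 66.
Ordered youngest to oldest: Cenozoic, Mesozoic, Paleozoic, Paleoproterozoic, Mesoarchean, Paleoarchean, Eoarchean.
Span = 4031 − 0 = 4031 Myr.

Cenozoic, Mesozoic, Paleozoic, Paleoproterozoic, Mesoarchean, Paleoarchean, Eoarchean; total span 4031 Myr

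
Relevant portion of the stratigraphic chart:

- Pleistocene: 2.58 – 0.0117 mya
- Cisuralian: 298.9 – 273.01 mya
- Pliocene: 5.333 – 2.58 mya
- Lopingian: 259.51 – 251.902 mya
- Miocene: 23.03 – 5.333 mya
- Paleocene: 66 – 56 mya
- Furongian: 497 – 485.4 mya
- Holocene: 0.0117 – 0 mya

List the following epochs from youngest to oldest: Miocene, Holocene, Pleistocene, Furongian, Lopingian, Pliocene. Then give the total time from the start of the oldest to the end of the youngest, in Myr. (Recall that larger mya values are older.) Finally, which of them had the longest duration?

Start ages (Ma): Furongian 497, Lopingian 259.51, Miocene 23.03, Pliocene 5.333, Pleistocene 2.58, Holocene 0.0117.
Ordered youngest to oldest: Holocene, Pleistocene, Pliocene, Miocene, Lopingian, Furongian.
Span = 497 − 0 = 497 Myr.
Durations: Furongian 11.6, Pliocene 2.753, Holocene 0.0117, Lopingian 7.608, Pleistocene 2.5683, Miocene 17.697 → longest is Miocene (17.697 Myr).

Holocene → Pleistocene → Pliocene → Miocene → Lopingian → Furongian; total span 497 Myr; longest is Miocene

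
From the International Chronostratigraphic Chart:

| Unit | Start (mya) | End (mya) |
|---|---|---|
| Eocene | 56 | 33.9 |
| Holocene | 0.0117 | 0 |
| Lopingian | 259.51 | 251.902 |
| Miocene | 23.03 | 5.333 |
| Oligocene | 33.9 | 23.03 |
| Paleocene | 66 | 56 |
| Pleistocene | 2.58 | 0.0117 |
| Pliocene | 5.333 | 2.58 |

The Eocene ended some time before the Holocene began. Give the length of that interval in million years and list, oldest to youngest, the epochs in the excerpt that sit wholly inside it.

33.8883 million years; Oligocene, Miocene, Pliocene, Pleistocene

End of Eocene = 33.9 Ma; start of Holocene = 0.0117 Ma.
Gap = 33.9 − 0.0117 = 33.8883 Myr.
Epochs wholly inside 33.9–0.0117 Ma: Oligocene (33.9–23.03), Miocene (23.03–5.333), Pliocene (5.333–2.58), Pleistocene (2.58–0.0117).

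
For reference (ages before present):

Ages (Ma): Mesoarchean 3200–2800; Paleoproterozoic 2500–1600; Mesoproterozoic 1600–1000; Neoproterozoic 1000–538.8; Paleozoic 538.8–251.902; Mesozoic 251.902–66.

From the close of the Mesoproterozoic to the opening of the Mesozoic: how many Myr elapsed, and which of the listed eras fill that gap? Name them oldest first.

End of Mesoproterozoic = 1000 Ma; start of Mesozoic = 251.902 Ma.
Gap = 1000 − 251.902 = 748.098 Myr.
Eras wholly inside 1000–251.902 Ma: Neoproterozoic (1000–538.8), Paleozoic (538.8–251.902).

748.098 million years; Neoproterozoic, Paleozoic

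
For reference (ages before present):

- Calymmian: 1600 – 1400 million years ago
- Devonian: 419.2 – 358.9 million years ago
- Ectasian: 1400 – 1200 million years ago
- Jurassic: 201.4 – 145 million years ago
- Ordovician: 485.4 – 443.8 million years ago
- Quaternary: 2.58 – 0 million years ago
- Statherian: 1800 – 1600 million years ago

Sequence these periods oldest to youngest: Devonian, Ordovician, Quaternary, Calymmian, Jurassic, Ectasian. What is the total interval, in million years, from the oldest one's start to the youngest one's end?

Start ages (Ma): Calymmian 1600, Ectasian 1400, Ordovician 485.4, Devonian 419.2, Jurassic 201.4, Quaternary 2.58.
Ordered oldest to youngest: Calymmian, Ectasian, Ordovician, Devonian, Jurassic, Quaternary.
Span = 1600 − 0 = 1600 Myr.

Calymmian, Ectasian, Ordovician, Devonian, Jurassic, Quaternary; total span 1600 Myr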